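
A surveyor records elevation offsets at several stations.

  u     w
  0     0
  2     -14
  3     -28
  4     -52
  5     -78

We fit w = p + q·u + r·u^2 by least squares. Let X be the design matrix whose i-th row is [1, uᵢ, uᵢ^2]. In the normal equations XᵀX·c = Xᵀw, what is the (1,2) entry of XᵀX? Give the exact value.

14

Row 1 ↔ basis 1, column 2 ↔ basis u, so (XᵀX)_{1,2} = Σᵢ u = (1)·(0) + (1)·(2) + (1)·(3) + (1)·(4) + (1)·(5) = 14.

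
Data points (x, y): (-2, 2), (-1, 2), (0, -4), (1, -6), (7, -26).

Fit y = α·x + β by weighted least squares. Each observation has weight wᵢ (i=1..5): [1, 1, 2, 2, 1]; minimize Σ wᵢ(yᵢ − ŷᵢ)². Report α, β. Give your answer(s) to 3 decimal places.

Sums needed: Σwᵢ·x·x = 56, Σwᵢ·x = 6, Σwᵢ·1 = 7.
Moment sums: Σwᵢ·x·y = -200, Σwᵢ·y = -42.
Determinant 56·7 − 6² = 356.
α = ((-200)·7 − 6·(-42))/356 = -287/89; β = (56·(-42) − 6·(-200))/356 = -288/89.

α = -3.225, β = -3.236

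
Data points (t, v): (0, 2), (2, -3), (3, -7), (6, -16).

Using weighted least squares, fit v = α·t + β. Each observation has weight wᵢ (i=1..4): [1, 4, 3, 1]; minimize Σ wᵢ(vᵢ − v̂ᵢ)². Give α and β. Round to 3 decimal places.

From the data, Σwᵢ·t·t = 79, Σwᵢ·t = 23, Σwᵢ·1 = 9.
Moment sums: Σwᵢ·t·v = -183, Σwᵢ·v = -47.
Normal equations: [[79, 23]; [23, 9]]·[α, β]ᵀ = [-183, -47]ᵀ.
det = 79·9 − 23² = 182.
α = ((-183)·9 − 23·(-47))/182 = -283/91; β = (79·(-47) − 23·(-183))/182 = 248/91.

α = -3.110, β = 2.725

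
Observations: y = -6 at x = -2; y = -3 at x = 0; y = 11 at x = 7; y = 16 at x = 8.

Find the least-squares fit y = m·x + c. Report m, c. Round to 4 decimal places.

Entries of MᵀM: Σx·x = 117, Σx = 13, Σ1 = 4.
And Σx·y = 217, Σy = 18.
Normal equations: [[117, 13]; [13, 4]]·[m, c]ᵀ = [217, 18]ᵀ.
Determinant 117·4 − 13² = 299.
m = (217·4 − 13·18)/299 = 634/299; c = (117·18 − 13·217)/299 = -55/23.

m = 2.1204, c = -2.3913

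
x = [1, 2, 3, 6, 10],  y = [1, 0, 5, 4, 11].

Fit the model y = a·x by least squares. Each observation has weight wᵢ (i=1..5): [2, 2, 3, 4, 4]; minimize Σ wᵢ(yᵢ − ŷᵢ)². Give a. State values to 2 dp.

The normal system AᵀWA·[a]ᵀ = AᵀWy is [[581]]·[a]ᵀ = [583]ᵀ.
a = 583/581 = 1.00344.

a = 1.00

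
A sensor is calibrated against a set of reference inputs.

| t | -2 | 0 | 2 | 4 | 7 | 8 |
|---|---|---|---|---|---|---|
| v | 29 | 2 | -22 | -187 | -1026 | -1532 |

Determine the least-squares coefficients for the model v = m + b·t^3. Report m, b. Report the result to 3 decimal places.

MᵀM·[m, b]ᵀ = Mᵀv reads: 6·m + 919·b = -2736;  919·m + 384017·b = -1148678.
(Σ1 = 6, Σt^3 = 919, Σt^3·t^3 = 384017, Σv = -2736, Σt^3·v = -1148678.)
Eliminating b: 384017·(row 1) − 919·(row 2) gives 1459541·m = 384017·(-2736) − 919·(-1148678) = 4964570, so m = 4964570/1459541.
Then b = ((-1148678) − 919·(4964570/1459541))/384017 = -4377684/1459541.

m = 3.401, b = -2.999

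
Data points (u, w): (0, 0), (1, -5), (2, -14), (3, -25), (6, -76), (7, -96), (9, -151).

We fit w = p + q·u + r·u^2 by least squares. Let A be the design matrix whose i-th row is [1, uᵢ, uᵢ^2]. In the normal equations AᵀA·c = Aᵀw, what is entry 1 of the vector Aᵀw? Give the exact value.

Entry 1 ↔ basis 1, so (Aᵀw)_{1} = Σᵢ wᵢ = (1)·(0) + (1)·(-5) + (1)·(-14) + (1)·(-25) + (1)·(-76) + (1)·(-96) + (1)·(-151) = -367.

-367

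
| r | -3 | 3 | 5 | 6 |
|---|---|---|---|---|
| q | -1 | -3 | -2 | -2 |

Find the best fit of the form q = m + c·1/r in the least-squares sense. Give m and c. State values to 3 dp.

Entries of XᵀX: Σ1 = 4, Σ1/r = 11/30, Σ1/r·1/r = 29/100.
For Xᵀq: Σq = -8, Σ1/r·q = -7/5.
Determinant 4·(29/100) − (11/30)² = 923/900.
m = ((-8)·(29/100) − (11/30)·(-7/5))/(923/900) = -1626/923; c = (4·(-7/5) − (11/30)·(-8))/(923/900) = -2400/923.

m = -1.762, c = -2.600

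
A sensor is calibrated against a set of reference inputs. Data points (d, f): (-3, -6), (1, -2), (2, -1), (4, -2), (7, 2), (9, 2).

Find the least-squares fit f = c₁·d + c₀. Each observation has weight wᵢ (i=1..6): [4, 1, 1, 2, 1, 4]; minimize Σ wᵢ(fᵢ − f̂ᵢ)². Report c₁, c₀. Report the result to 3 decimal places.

c₁ = 0.663, c₀ = -3.759

The normal system MᵀWM·[c₁, c₀]ᵀ = MᵀWf is [[446, 42]; [42, 13]]·[c₁, c₀]ᵀ = [138, -21]ᵀ.
Determinant 446·13 − 42² = 4034.
c₁ = (138·13 − 42·(-21))/4034 = 1338/2017; c₀ = (446·(-21) − 42·138)/4034 = -7581/2017.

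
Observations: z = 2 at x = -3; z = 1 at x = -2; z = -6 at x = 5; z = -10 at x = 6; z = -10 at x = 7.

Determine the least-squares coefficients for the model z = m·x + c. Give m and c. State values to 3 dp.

From the data, Σx·x = 123, Σx = 13, Σ1 = 5.
For Mᵀz: Σx·z = -168, Σz = -23.
MᵀM·[m, c]ᵀ = Mᵀz becomes [[123, 13]; [13, 5]]·[m, c]ᵀ = [-168, -23]ᵀ.
Δ = 123·5 − 13² = 446.
m = ((-168)·5 − 13·(-23))/446 = -541/446; c = (123·(-23) − 13·(-168))/446 = -645/446.

m = -1.213, c = -1.446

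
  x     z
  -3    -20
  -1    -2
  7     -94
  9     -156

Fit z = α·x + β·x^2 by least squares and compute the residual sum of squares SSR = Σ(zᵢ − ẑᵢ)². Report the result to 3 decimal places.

SSR = 0.638

The normal system AᵀA·[α, β]ᵀ = Aᵀz is [[140, 1044]; [1044, 9044]]·[α, β]ᵀ = [-2000, -17424]ᵀ.
Determinant 140·9044 − 1044² = 176224.
α = ((-2000)·9044 − 1044·(-17424))/176224 = 3208/5507; β = (140·(-17424) − 1044·(-2000))/176224 = -10980/5507.
Residuals: -1696/5507, 3174/5507, -2094/5507, 1416/5507; SSR = 3512/5507.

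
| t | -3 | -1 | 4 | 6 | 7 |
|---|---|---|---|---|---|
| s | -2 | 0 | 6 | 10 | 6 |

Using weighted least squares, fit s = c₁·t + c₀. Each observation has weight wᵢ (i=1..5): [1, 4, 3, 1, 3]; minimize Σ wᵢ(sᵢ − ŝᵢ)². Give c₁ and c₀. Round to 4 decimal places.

Compute the Gram sums: Σwᵢ·t·t = 244, Σwᵢ·t = 32, Σwᵢ·1 = 12.
Right-hand side: Σwᵢ·t·s = 264, Σwᵢ·s = 44.
So AᵀWA·[c₁, c₀]ᵀ = AᵀWs: [[244, 32]; [32, 12]]·[c₁, c₀]ᵀ = [264, 44]ᵀ.
Δ = 244·12 − 32² = 1904.
c₁ = (264·12 − 32·44)/1904 = 110/119; c₀ = (244·44 − 32·264)/1904 = 143/119.

c₁ = 0.9244, c₀ = 1.2017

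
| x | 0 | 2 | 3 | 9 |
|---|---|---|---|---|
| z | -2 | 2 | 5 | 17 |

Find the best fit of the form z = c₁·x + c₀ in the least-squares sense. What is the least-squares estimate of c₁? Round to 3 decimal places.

Setting ∂/∂c₁ … = 0 gives: 94·c₁ + 14·c₀ = 172;  14·c₁ + 4·c₀ = 22.
Determinant 94·4 − 14² = 180.
c₁ = (172·4 − 14·22)/180 = 19/9; c₀ = (94·22 − 14·172)/180 = -17/9.

c₁ = 2.111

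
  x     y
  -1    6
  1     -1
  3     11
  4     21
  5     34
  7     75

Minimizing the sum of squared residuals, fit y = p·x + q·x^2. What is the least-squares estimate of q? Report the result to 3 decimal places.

Normal-equation sums: Σx·x = 101, Σx·x^2 = 559, Σx^2·x^2 = 3365.
For Aᵀy: Σx·y = 805, Σx^2·y = 4965.
AᵀA·[p, q]ᵀ = Aᵀy becomes [[101, 559]; [559, 3365]]·[p, q]ᵀ = [805, 4965]ᵀ.
Determinant 101·3365 − 559² = 27384.
p = (805·3365 − 559·4965)/27384 = -33305/13692; q = (101·4965 − 559·805)/27384 = 25735/13692.

q = 1.880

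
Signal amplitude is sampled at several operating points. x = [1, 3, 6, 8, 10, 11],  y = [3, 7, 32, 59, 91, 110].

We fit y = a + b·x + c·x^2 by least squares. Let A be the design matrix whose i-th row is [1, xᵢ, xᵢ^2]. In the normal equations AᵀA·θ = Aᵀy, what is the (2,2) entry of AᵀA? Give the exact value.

Row 2 ↔ basis x, column 2 ↔ basis x, so (AᵀA)_{2,2} = Σᵢ (x)·(x) = (1)·(1) + (3)·(3) + (6)·(6) + (8)·(8) + (10)·(10) + (11)·(11) = 331.

331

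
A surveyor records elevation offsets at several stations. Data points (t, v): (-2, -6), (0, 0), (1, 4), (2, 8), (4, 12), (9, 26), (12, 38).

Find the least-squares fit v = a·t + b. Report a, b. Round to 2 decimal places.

From the data, Σt·t = 250, Σt = 26, Σ1 = 7.
Moment sums: Σt·v = 770, Σv = 82.
Eliminating b: 7·(row 1) − 26·(row 2) gives 1074·a = 7·770 − 26·82 = 3258, so a = 543/179.
Then b = (82 − 26·(543/179))/7 = 80/179.

a = 3.03, b = 0.45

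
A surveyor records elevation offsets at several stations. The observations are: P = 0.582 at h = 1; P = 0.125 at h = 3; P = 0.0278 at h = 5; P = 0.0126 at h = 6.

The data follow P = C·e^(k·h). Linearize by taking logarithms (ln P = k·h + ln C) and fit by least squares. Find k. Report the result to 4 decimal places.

With ln Pᵢ as the transformed response and hᵢ as the regressor:
AᵀA = [[71.0000, 15.0000]; [15.0000, 4]], rhs = [-50.9376, -10.5775]ᵀ  (here Σh = 15.0000, Σ(h)² = 71.0000, Σln P = -10.5775, Σh·ln P = -50.9376).
Slope k = (n·Σh·ln P − Σh·Σln P)/(n·Σ(h)² − (Σh)²) = (4·-50.9376 − 15.0000·-10.5775)/59.0000 = -0.76420; ln C = (Σln P − k·Σh)/n = 0.22137.

k = -0.7642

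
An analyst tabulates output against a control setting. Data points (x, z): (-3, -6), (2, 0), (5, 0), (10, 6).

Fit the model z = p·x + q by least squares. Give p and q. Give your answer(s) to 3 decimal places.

p = 0.876, q = -3.067

The normal equations are: 138·p + 14·q = 78;  14·p + 4·q = 0.
Eliminating q: 4·(row 1) − 14·(row 2) gives 356·p = 4·78 − 14·0 = 312, so p = 78/89.
Then q = (0 − 14·(78/89))/4 = -273/89.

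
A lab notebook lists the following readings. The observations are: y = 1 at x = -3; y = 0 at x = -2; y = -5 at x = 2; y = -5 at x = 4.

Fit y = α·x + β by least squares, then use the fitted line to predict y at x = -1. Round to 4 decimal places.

ŷ = -1.0763

Sums needed: Σx·x = 33, Σx = 1, Σ1 = 4.
Moment sums: Σx·y = -33, Σy = -9.
Normal equations: [[33, 1]; [1, 4]]·[α, β]ᵀ = [-33, -9]ᵀ.
Determinant 33·4 − 1² = 131.
α = ((-33)·4 − 1·(-9))/131 = -123/131; β = (33·(-9) − 1·(-33))/131 = -264/131.
At x = -1: ŷ = (-123/131)·(-1) + (-264/131)·(1) = -141/131.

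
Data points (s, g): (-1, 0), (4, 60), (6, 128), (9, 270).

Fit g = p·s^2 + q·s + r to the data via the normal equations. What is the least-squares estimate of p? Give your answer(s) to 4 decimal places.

p = 2.9662

The normal system MᵀM·[p, q, r]ᵀ = Mᵀg is [[8114, 1008, 134]; [1008, 134, 18]; [134, 18, 4]]·[p, q, r]ᵀ = [27438, 3438, 458]ᵀ.
Inverting the 3×3 Gram matrix, [p, q, r]ᵀ = [1667/562, 1863/562, 121/562]ᵀ.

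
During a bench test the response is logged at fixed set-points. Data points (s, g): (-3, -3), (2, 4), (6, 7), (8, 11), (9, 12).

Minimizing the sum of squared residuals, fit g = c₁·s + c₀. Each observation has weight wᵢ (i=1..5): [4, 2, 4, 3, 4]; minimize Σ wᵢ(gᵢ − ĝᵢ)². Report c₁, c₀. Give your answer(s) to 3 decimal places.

Entries of MᵀWM: Σwᵢ·s·s = 704, Σwᵢ·s = 76, Σwᵢ·1 = 17.
For MᵀWg: Σwᵢ·s·g = 916, Σwᵢ·g = 105.
Eliminating c₀: 17·(row 1) − 76·(row 2) gives 6192·c₁ = 17·916 − 76·105 = 7592, so c₁ = 949/774.
Then c₀ = (105 − 76·(949/774))/17 = 269/387.

c₁ = 1.226, c₀ = 0.695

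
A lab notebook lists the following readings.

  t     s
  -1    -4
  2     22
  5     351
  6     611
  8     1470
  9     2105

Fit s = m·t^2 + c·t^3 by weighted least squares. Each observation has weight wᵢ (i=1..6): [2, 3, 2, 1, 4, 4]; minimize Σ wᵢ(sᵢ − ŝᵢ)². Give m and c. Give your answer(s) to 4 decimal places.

m = -0.9708, c = 2.9945

Normal-equation sums: Σwᵢ·t^2·t^2 = 45224, Σwᵢ·t^2·t^3 = 381388, Σwᵢ·t^3·t^3 = 3252440.
And Σwᵢ·t^2·s = 1098142, Σwᵢ·t^3·s = 9369002.
So MᵀWM·[m, c]ᵀ = MᵀWs: [[45224, 381388]; [381388, 3252440]]·[m, c]ᵀ = [1098142, 9369002]ᵀ.
Δ = 45224·3252440 − 381388² = 1631540016.
m = (1098142·3252440 − 381388·9369002)/1631540016 = -65998679/67980834; c = (45224·9369002 − 381388·1098142)/1631540016 = 203565223/67980834.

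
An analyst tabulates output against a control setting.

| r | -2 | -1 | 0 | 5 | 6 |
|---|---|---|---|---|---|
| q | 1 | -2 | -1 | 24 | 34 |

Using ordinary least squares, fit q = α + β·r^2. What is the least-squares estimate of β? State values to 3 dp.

Sums needed: Σ1 = 5, Σr^2 = 66, Σr^2·r^2 = 1938.
And Σq = 56, Σr^2·q = 1826.
Δ = 5·1938 − 66² = 5334.
α = (56·1938 − 66·1826)/5334 = -1998/889; β = (5·1826 − 66·56)/5334 = 2717/2667.

β = 1.019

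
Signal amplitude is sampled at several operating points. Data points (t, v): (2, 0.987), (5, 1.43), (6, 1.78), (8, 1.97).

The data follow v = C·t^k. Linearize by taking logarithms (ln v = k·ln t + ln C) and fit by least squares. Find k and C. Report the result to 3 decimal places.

Taking logs, ln v = k·ln t + ln C, so regress ln v on ln t.
Σln t = 6.1738, Σ(ln t)² = 10.6052, Σln v = 1.5992, Σln t·ln v = 3.0097.
Equations: 10.6052·k + 6.1738·ln C = 3.0097;  6.1738·k + 4·ln C = 1.5992.
Slope k = (n·Σln t·ln v − Σln t·Σln v)/(n·Σ(ln t)² − (Σln t)²) = (4·3.0097 − 6.1738·1.5992)/4.3053 = 0.50295; ln C = (Σln v − k·Σln t)/n = -0.37647, so C = exp(-0.37647) = 0.68628.

k = 0.503, C = 0.686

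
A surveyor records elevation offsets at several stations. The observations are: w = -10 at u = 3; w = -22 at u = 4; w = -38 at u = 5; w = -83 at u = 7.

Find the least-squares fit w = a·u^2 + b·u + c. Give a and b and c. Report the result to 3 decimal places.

The normal equations are: 3363·a + 559·b + 99·c = -5459;  559·a + 99·b + 19·c = -889;  99·a + 19·b + 4·c = -153.
(Σu^2·u^2 = 3363, Σu^2·u = 559, Σu^2 = 99, Σu·u = 99, Σu = 19, Σ1 = 4, Σu^2·w = -5459, Σu·w = -889, Σw = -153.)
Row-reducing yields a = -93/44, b = 637/220, c = 17/55.

a = -2.114, b = 2.895, c = 0.309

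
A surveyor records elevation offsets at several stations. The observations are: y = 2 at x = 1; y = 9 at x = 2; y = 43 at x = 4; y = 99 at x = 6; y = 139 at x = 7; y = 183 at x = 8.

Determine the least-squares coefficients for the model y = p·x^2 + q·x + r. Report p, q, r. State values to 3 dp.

With design matrix A, AᵀA = [[8066, 1144, 170]; [1144, 170, 28]; [170, 28, 6]] and Aᵀy = [22813, 3223, 475]ᵀ.
Inverting the 3×3 Gram matrix, [p, q, r]ᵀ = [1027/330, -713/330, 59/55]ᵀ.

p = 3.112, q = -2.161, r = 1.073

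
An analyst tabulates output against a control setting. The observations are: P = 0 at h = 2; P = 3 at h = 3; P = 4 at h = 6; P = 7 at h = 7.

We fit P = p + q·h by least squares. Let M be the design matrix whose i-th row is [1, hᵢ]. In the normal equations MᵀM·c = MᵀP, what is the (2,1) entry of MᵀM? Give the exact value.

18

Row 2 ↔ basis h, column 1 ↔ basis 1, so (MᵀM)_{2,1} = Σᵢ h = (2)·(1) + (3)·(1) + (6)·(1) + (7)·(1) = 18.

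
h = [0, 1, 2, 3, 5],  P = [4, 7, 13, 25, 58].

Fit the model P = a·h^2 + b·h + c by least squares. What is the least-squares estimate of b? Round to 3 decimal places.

AᵀA·[a, b, c]ᵀ = AᵀP reads: 723·a + 161·b + 39·c = 1734;  161·a + 39·b + 11·c = 398;  39·a + 11·b + 5·c = 107.
Solving the 3×3 system (Gaussian elimination) gives a = 387/194, b = 165/194, c = 385/97.

b = 0.851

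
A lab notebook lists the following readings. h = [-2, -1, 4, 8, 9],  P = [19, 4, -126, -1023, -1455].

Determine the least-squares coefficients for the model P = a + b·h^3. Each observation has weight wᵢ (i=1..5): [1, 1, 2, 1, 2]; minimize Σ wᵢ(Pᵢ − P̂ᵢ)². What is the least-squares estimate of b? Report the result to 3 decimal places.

Setting ∂/∂a … = 0 gives: 7·a + 2089·b = -4162;  2089·a + 1333283·b = -2661450.
Δ = 7·1333283 − 2089² = 4969060.
a = ((-4162)·1333283 − 2089·(-2661450))/4969060 = 2661301/1242265; b = (7·(-2661450) − 2089·(-4162))/4969060 = -2483933/1242265.

b = -2.000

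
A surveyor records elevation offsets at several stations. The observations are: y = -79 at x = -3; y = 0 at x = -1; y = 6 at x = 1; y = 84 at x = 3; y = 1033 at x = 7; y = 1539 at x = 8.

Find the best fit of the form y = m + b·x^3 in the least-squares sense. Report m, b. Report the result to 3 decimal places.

From the data, Σ1 = 6, Σx^3 = 855, Σx^3·x^3 = 381253.
For Aᵀy: Σy = 2583, Σx^3·y = 1146694.
Normal equations: [[6, 855]; [855, 381253]]·[m, b]ᵀ = [2583, 1146694]ᵀ.
Determinant 6·381253 − 855² = 1556493.
m = (2583·381253 − 855·1146694)/1556493 = 1451043/518831; b = (6·1146694 − 855·2583)/1556493 = 1557233/518831.

m = 2.797, b = 3.001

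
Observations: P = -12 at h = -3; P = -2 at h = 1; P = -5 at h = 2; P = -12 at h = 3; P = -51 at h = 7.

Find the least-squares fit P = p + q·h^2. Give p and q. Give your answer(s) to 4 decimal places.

p = -1.8787, q = -1.0084

MᵀM·[p, q]ᵀ = MᵀP reads: 5·p + 72·q = -82;  72·p + 2580·q = -2737.
Eliminating q: 2580·(row 1) − 72·(row 2) gives 7716·p = 2580·(-82) − 72·(-2737) = -14496, so p = -1208/643.
Then q = ((-2737) − 72·(-1208/643))/2580 = -7781/7716.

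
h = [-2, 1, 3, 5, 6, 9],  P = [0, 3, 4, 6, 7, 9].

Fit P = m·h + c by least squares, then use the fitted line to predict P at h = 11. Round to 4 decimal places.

Entries of AᵀA: Σh·h = 156, Σh = 22, Σ1 = 6.
Moment sums: Σh·P = 168, ΣP = 29.
Normal equations: [[156, 22]; [22, 6]]·[m, c]ᵀ = [168, 29]ᵀ.
Eliminating c: 6·(row 1) − 22·(row 2) gives 452·m = 6·168 − 22·29 = 370, so m = 185/226.
Then c = (29 − 22·(185/226))/6 = 207/113.
At h = 11: P̂ = (185/226)·(11) + (207/113)·(1) = 2449/226.

P̂ = 10.8363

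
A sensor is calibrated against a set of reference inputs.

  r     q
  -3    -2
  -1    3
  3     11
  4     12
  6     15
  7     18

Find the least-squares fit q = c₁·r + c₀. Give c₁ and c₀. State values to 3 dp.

c₁ = 1.914, c₀ = 4.397

Compute the Gram sums: Σr·r = 120, Σr = 16, Σ1 = 6.
For Mᵀq: Σr·q = 300, Σq = 57.
Eliminating c₀: 6·(row 1) − 16·(row 2) gives 464·c₁ = 6·300 − 16·57 = 888, so c₁ = 111/58.
Then c₀ = (57 − 16·(111/58))/6 = 255/58.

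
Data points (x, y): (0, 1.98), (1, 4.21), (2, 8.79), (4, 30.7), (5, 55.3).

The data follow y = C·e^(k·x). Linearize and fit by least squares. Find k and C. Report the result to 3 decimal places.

k = 0.662, C = 2.132

With ln yᵢ as the transformed response and xᵢ as the regressor:
XᵀX = [[46.0000, 12.0000]; [12.0000, 5]], rhs = [39.5456, 11.7312]ᵀ  (here Σx = 12.0000, Σ(x)² = 46.0000, Σln y = 11.7312, Σx·ln y = 39.5456).
Δ = 46.0000·5 − (12.0000)² = 86.0000; k = (39.5456·5 − 12.0000·11.7312)/86.0000 = 0.66225, ln C = (46.0000·11.7312 − 12.0000·39.5456)/86.0000 = 0.75684, so C = exp(0.75684) = 2.13153.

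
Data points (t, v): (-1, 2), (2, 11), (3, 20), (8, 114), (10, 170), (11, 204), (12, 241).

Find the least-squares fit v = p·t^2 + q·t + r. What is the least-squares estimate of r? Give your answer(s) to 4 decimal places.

r = 1.8254

Compute the Gram sums: Σt^2·t^2 = 49571, Σt^2·t = 4605, Σt^2 = 443, Σt·t = 443, Σt = 45, Σ1 = 7.
And Σt^2·v = 83910, Σt·v = 7828, Σv = 762.
XᵀX·[p, q, r]ᵀ = Xᵀv becomes [[49571, 4605, 443]; [4605, 443, 45]; [443, 45, 7]]·[p, q, r]ᵀ = [83910, 7828, 762]ᵀ.
Solving the 3×3 system (Gaussian elimination) gives p = 295809/194908, q = 333023/194908, r = 25413/13922.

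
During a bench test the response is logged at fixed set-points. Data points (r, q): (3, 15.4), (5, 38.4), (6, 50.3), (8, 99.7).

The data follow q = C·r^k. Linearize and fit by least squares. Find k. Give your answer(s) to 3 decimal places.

k = 1.869

Taking logs, ln q = k·ln r + ln C, so regress ln q on ln r.
XᵀX = [[11.3317, 6.5793]; [6.5793, 4]], rhs = [25.4654, 14.9026]ᵀ  (here Σln r = 6.5793, Σ(ln r)² = 11.3317, Σln q = 14.9026, Σln r·ln q = 25.4654).
Solving (det = 2.0403): k = 1.86913, ln C = 0.65128.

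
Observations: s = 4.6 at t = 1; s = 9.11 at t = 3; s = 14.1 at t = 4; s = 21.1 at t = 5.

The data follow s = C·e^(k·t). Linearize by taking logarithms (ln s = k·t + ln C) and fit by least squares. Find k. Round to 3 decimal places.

k = 0.381

Linearized form: ln s = k·t + ln C. From the 4 transformed points,
Σt = 13.0000, Σ(t)² = 51.0000, Σln s = 9.4309, Σt·ln s = 33.9852.
Equations: 51.0000·k + 13.0000·ln C = 33.9852;  13.0000·k + 4·ln C = 9.4309.
Solving (det = 35.0000): k = 0.38113, ln C = 1.11905.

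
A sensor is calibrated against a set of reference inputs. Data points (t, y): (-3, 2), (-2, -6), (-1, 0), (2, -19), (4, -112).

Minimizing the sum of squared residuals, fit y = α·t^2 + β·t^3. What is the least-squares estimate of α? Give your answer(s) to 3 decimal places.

Setting ∂/∂α … = 0 gives: 370·α + 780·β = -1874;  780·α + 4954·β = -7326.
(Σt^2·t^2 = 370, Σt^2·t^3 = 780, Σt^3·t^3 = 4954, Σt^2·y = -1874, Σt^3·y = -7326.)
Eliminating β: 4954·(row 1) − 780·(row 2) gives 1224580·α = 4954·(-1874) − 780·(-7326) = -3569516, so α = -892379/306145.
Then β = ((-7326) − 780·(-892379/306145))/4954 = -62445/61229.

α = -2.915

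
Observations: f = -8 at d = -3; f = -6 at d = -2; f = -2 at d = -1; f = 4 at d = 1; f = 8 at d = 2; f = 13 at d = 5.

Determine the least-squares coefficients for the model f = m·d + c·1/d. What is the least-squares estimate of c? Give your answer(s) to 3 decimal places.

Entries of XᵀX: Σd·d = 44, Σd·1/d = 6, Σ1/d·1/d = 1193/450.
For Xᵀf: Σd·f = 123, Σ1/d·f = 274/15.
XᵀX·[m, c]ᵀ = Xᵀf becomes [[44, 6]; [6, 1193/450]]·[m, c]ᵀ = [123, 274/15]ᵀ.
Eliminating c: (1193/450)·(row 1) − 6·(row 2) gives (18146/225)·m = (1193/450)·123 − 6·(274/15) = 32473/150, so m = 97419/36292.
Then c = ((274/15) − 6·(97419/36292))/(1193/450) = 7395/9073.

c = 0.815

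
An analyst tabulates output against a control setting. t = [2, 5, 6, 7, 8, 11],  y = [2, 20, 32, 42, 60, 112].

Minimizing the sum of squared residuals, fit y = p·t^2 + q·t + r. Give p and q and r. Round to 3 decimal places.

p = 0.978, q = -0.407, r = -1.429

Setting ∂/∂p … = 0 gives: 23075·p + 2535·q + 299·r = 21110;  2535·p + 299·q + 39·r = 2302;  299·p + 39·q + 6·r = 268.
(Σt^2·t^2 = 23075, Σt^2·t = 2535, Σt^2 = 299, Σt·t = 299, Σt = 39, Σ1 = 6, Σt^2·y = 21110, Σt·y = 2302, Σy = 268.)
Inverting the 3×3 Gram matrix, [p, q, r]ᵀ = [89/91, -37/91, -10/7]ᵀ.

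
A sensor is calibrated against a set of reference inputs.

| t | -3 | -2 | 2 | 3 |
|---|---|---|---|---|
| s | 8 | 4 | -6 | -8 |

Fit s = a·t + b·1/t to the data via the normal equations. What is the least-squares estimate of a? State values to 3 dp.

a = -2.800

Entries of AᵀA: Σt·t = 26, Σt·1/t = 4, Σ1/t·1/t = 13/18.
Right-hand side: Σt·s = -68, Σ1/t·s = -31/3.
Normal equations: [[26, 4]; [4, 13/18]]·[a, b]ᵀ = [-68, -31/3]ᵀ.
det = 26·(13/18) − 4² = 25/9.
a = ((-68)·(13/18) − 4·(-31/3))/(25/9) = -14/5; b = (26·(-31/3) − 4·(-68))/(25/9) = 6/5.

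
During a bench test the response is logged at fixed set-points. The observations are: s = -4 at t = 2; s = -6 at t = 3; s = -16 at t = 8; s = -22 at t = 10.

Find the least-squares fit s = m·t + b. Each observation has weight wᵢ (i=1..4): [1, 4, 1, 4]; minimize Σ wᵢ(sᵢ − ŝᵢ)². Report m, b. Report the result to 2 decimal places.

Setting ∂/∂m … = 0 gives: 504·m + 62·b = -1088;  62·m + 10·b = -132.
det = 504·10 − 62² = 1196.
m = ((-1088)·10 − 62·(-132))/1196 = -674/299; b = (504·(-132) − 62·(-1088))/1196 = 232/299.

m = -2.25, b = 0.78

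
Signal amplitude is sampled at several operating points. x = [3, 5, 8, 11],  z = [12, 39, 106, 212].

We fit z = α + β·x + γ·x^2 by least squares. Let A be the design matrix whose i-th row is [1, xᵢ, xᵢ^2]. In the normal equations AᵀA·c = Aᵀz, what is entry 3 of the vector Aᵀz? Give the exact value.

Entry 3 ↔ basis x^2, so (Aᵀz)_{3} = Σᵢ (x^2)·zᵢ = (9)·(12) + (25)·(39) + (64)·(106) + (121)·(212) = 33519.

33519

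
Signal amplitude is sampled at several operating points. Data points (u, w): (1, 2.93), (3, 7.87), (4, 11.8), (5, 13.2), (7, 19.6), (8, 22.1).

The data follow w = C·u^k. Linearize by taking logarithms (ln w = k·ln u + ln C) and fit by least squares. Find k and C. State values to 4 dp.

k = 0.9761, C = 2.8729

Let Y = ln w. Fitting Y = k·ln u + ln C by least squares:
Over the data: Σln u = 8.1197, Σ(ln u)² = 13.8297, Σln w = 14.2575, Σln u·ln w = 22.0679.
Normal system: [[13.8297, 8.1197]; [8.1197, 6]]·[k, ln C]ᵀ = [22.0679, 14.2575]ᵀ.
Δ = 13.8297·6 − (8.1197)² = 17.0487; k = (22.0679·6 − 8.1197·14.2575)/17.0487 = 0.97608, ln C = (13.8297·14.2575 − 8.1197·22.0679)/17.0487 = 1.05533, so C = exp(1.05533) = 2.87293.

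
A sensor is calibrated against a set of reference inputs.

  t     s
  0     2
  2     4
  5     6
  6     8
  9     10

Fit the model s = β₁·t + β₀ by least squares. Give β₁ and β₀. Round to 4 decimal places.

β₁ = 0.8943, β₀ = 2.0650

MᵀM·[β₁, β₀]ᵀ = Mᵀs reads: 146·β₁ + 22·β₀ = 176;  22·β₁ + 5·β₀ = 30.
(Σt·t = 146, Σt = 22, Σ1 = 5, Σt·s = 176, Σs = 30.)
Determinant 146·5 − 22² = 246.
β₁ = (176·5 − 22·30)/246 = 110/123; β₀ = (146·30 − 22·176)/246 = 254/123.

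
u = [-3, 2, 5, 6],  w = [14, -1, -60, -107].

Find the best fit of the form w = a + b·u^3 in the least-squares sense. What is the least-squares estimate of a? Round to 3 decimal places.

a = 1.803

Compute the Gram sums: Σ1 = 4, Σu^3 = 322, Σu^3·u^3 = 63074.
Right-hand side: Σw = -154, Σu^3·w = -30998.
So MᵀM·[a, b]ᵀ = Mᵀw: [[4, 322]; [322, 63074]]·[a, b]ᵀ = [-154, -30998]ᵀ.
Eliminating b: 63074·(row 1) − 322·(row 2) gives 148612·a = 63074·(-154) − 322·(-30998) = 267960, so a = 66990/37153.
Then b = ((-30998) − 322·(66990/37153))/63074 = -18601/37153.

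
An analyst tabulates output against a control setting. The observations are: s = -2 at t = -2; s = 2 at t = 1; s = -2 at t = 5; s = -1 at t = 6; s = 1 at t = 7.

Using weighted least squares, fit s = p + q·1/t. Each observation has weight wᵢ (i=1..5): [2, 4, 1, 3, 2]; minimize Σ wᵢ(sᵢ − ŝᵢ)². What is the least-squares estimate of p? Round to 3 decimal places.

p = -0.817

Sums needed: Σwᵢ·1 = 12, Σwᵢ·1/t = 279/70, Σwᵢ·1/t·1/t = 68563/14700.
Moment sums: Σwᵢ·s = 1, Σwᵢ·1/t·s = 657/70.
Normal equations: [[12, 279/70]; [279/70, 68563/14700]]·[p, q]ᵀ = [1, 657/70]ᵀ.
Determinant 12·(68563/14700) − (279/70)² = 196411/4900.
p = (1·(68563/14700) − (279/70)·(657/70))/(196411/4900) = -481346/589233; q = (12·(657/70) − (279/70)·1)/(196411/4900) = 532350/196411.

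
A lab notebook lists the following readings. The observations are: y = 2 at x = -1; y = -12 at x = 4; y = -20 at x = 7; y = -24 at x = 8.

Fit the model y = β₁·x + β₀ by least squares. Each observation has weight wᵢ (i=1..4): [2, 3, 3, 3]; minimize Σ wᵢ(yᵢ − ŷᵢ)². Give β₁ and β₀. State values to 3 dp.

β₁ = -2.842, β₀ = -0.699

Compute the Gram sums: Σwᵢ·x·x = 389, Σwᵢ·x = 55, Σwᵢ·1 = 11.
For AᵀWy: Σwᵢ·x·y = -1144, Σwᵢ·y = -164.
Normal equations: [[389, 55]; [55, 11]]·[β₁, β₀]ᵀ = [-1144, -164]ᵀ.
Eliminating β₀: 11·(row 1) − 55·(row 2) gives 1254·β₁ = 11·(-1144) − 55·(-164) = -3564, so β₁ = -54/19.
Then β₀ = ((-164) − 55·(-54/19))/11 = -146/209.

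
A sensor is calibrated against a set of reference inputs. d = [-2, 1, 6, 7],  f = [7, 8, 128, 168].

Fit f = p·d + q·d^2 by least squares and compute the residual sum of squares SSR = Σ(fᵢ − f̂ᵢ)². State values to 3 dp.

SSR = 7.341

Setting ∂/∂p … = 0 gives: 90·p + 552·q = 1938;  552·p + 3714·q = 12876.
Determinant 90·3714 − 552² = 29556.
p = (1938·3714 − 552·12876)/29556 = 2505/821; q = (90·12876 − 552·1938)/29556 = 2474/821.
Residuals: 861/821, 1589/821, 994/821, -833/821; SSR = 6027/821.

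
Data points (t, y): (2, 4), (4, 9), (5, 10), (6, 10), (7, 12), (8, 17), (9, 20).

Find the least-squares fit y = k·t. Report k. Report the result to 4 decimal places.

The normal equations are: 275·k = 554.
k = 554/275 = 2.01455.

k = 2.0145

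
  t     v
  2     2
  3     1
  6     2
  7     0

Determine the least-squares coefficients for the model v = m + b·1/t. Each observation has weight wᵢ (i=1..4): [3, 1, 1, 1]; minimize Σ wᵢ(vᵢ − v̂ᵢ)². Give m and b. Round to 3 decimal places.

m = 0.378, b = 3.142

AᵀWA·[m, b]ᵀ = AᵀWv reads: 6·m + (15/7)·b = 9;  (15/7)·m + (401/441)·b = 11/3.
Eliminating b: (401/441)·(row 1) − (15/7)·(row 2) gives (127/147)·m = (401/441)·9 − (15/7)·(11/3) = 16/49, so m = 48/127.
Then b = ((11/3) − (15/7)·(48/127))/(401/441) = 399/127.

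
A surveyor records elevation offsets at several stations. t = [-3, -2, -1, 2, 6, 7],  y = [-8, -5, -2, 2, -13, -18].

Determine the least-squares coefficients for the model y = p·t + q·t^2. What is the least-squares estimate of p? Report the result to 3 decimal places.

p = 1.244

From the data, Σt·t = 103, Σt·t^2 = 531, Σt^2·t^2 = 3811.
Moment sums: Σt·y = -164, Σt^2·y = -1436.
XᵀX·[p, q]ᵀ = Xᵀy becomes [[103, 531]; [531, 3811]]·[p, q]ᵀ = [-164, -1436]ᵀ.
Eliminating q: 3811·(row 1) − 531·(row 2) gives 110572·p = 3811·(-164) − 531·(-1436) = 137512, so p = 34378/27643.
Then q = ((-1436) − 531·(34378/27643))/3811 = -15206/27643.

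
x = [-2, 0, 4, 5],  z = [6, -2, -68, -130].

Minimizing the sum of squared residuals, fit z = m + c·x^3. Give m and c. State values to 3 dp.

Compute the Gram sums: Σ1 = 4, Σx^3 = 181, Σx^3·x^3 = 19785.
Right-hand side: Σz = -194, Σx^3·z = -20650.
AᵀA·[m, c]ᵀ = Aᵀz becomes [[4, 181]; [181, 19785]]·[m, c]ᵀ = [-194, -20650]ᵀ.
Δ = 4·19785 − 181² = 46379.
m = ((-194)·19785 − 181·(-20650))/46379 = -100640/46379; c = (4·(-20650) − 181·(-194))/46379 = -47486/46379.

m = -2.170, c = -1.024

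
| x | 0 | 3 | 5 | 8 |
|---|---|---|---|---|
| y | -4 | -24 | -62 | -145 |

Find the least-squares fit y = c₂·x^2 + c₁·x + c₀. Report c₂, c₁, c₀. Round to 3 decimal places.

Compute the Gram sums: Σx^2·x^2 = 4802, Σx^2·x = 664, Σx^2 = 98, Σx·x = 98, Σx = 16, Σ1 = 4.
For Aᵀy: Σx^2·y = -11046, Σx·y = -1542, Σy = -235.
Solving the 3×3 system (Gaussian elimination) gives c₂ = -21/10, c₁ = -77/85, c₀ = -125/34.

c₂ = -2.100, c₁ = -0.906, c₀ = -3.676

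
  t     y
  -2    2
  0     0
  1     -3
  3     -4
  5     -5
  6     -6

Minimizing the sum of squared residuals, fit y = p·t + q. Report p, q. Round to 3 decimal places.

XᵀX·[p, q]ᵀ = Xᵀy reads: 75·p + 13·q = -80;  13·p + 6·q = -16.
(Σt·t = 75, Σt = 13, Σ1 = 6, Σt·y = -80, Σy = -16.)
det = 75·6 − 13² = 281.
p = ((-80)·6 − 13·(-16))/281 = -272/281; q = (75·(-16) − 13·(-80))/281 = -160/281.

p = -0.968, q = -0.569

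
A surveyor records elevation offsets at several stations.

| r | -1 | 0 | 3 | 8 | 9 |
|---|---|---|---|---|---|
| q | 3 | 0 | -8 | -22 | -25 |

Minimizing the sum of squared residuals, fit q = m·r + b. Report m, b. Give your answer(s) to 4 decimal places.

m = -2.7826, b = 0.1739

With design matrix A, AᵀA = [[155, 19]; [19, 5]] and Aᵀq = [-428, -52]ᵀ.
Eliminating b: 5·(row 1) − 19·(row 2) gives 414·m = 5·(-428) − 19·(-52) = -1152, so m = -64/23.
Then b = ((-52) − 19·(-64/23))/5 = 4/23.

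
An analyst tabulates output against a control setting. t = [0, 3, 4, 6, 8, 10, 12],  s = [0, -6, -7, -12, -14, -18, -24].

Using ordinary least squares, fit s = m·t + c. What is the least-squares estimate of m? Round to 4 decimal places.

XᵀX·[m, c]ᵀ = Xᵀs reads: 369·m + 43·c = -698;  43·m + 7·c = -81.
(Σt·t = 369, Σt = 43, Σ1 = 7, Σt·s = -698, Σs = -81.)
Determinant 369·7 − 43² = 734.
m = ((-698)·7 − 43·(-81))/734 = -1403/734; c = (369·(-81) − 43·(-698))/734 = 125/734.

m = -1.9114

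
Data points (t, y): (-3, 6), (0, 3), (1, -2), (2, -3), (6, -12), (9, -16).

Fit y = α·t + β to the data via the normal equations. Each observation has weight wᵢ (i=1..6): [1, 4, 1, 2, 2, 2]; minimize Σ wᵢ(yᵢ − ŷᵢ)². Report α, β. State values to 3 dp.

α = -2.048, β = 1.628

Normal-equation sums: Σwᵢ·t·t = 252, Σwᵢ·t = 32, Σwᵢ·1 = 12.
Right-hand side: Σwᵢ·t·y = -464, Σwᵢ·y = -46.
det = 252·12 − 32² = 2000.
α = ((-464)·12 − 32·(-46))/2000 = -256/125; β = (252·(-46) − 32·(-464))/2000 = 407/250.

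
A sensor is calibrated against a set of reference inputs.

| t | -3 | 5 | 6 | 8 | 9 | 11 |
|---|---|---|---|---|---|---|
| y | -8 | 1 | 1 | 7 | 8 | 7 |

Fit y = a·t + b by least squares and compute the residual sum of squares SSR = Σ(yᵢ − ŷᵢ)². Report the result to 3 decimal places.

Compute the Gram sums: Σt·t = 336, Σt = 36, Σ1 = 6.
Moment sums: Σt·y = 240, Σy = 16.
Eliminating b: 6·(row 1) − 36·(row 2) gives 720·a = 6·240 − 36·16 = 864, so a = 6/5.
Then b = (16 − 36·(6/5))/6 = -68/15.
Residuals: 2/15, -7/15, -5/3, 29/15, 26/15, -5/3; SSR = 188/15.

SSR = 12.533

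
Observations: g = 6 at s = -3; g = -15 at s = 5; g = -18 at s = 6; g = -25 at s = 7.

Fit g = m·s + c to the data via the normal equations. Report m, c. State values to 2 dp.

Setting ∂/∂m … = 0 gives: 119·m + 15·c = -376;  15·m + 4·c = -52.
Determinant 119·4 − 15² = 251.
m = ((-376)·4 − 15·(-52))/251 = -724/251; c = (119·(-52) − 15·(-376))/251 = -548/251.

m = -2.88, c = -2.18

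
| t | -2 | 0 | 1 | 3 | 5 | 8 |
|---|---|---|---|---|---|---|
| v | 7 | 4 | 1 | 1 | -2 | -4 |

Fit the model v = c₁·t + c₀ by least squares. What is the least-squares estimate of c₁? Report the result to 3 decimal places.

Compute the Gram sums: Σt·t = 103, Σt = 15, Σ1 = 6.
And Σt·v = -52, Σv = 7.
Determinant 103·6 − 15² = 393.
c₁ = ((-52)·6 − 15·7)/393 = -139/131; c₀ = (103·7 − 15·(-52))/393 = 1501/393.

c₁ = -1.061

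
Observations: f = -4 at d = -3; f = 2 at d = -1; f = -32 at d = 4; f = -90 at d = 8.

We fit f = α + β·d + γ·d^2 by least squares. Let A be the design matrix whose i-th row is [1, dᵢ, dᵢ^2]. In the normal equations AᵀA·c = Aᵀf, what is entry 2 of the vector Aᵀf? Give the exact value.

Entry 2 ↔ basis d, so (Aᵀf)_{2} = Σᵢ (d)·fᵢ = (-3)·(-4) + (-1)·(2) + (4)·(-32) + (8)·(-90) = -838.

-838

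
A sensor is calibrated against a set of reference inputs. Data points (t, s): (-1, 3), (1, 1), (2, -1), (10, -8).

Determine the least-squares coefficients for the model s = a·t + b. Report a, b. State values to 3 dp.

a = -0.986, b = 1.707

Entries of AᵀA: Σt·t = 106, Σt = 12, Σ1 = 4.
And Σt·s = -84, Σs = -5.
AᵀA·[a, b]ᵀ = Aᵀs becomes [[106, 12]; [12, 4]]·[a, b]ᵀ = [-84, -5]ᵀ.
Eliminating b: 4·(row 1) − 12·(row 2) gives 280·a = 4·(-84) − 12·(-5) = -276, so a = -69/70.
Then b = ((-5) − 12·(-69/70))/4 = 239/140.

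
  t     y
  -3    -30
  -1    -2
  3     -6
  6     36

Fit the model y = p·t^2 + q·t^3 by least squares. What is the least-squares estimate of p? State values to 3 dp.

p = -1.933

Sums needed: Σt^2·t^2 = 1459, Σt^2·t^3 = 7775, Σt^3·t^3 = 48115.
Moment sums: Σt^2·y = 970, Σt^3·y = 8426.
Normal equations: [[1459, 7775]; [7775, 48115]]·[p, q]ᵀ = [970, 8426]ᵀ.
Determinant 1459·48115 − 7775² = 9749160.
p = (970·48115 − 7775·8426)/9749160 = -5815/3009; q = (1459·8426 − 7775·970)/9749160 = 7333/15045.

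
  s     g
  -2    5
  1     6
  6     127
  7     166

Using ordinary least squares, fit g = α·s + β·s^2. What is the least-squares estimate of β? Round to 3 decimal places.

The normal equations are: 90·α + 552·β = 1920;  552·α + 3714·β = 12732.
Determinant 90·3714 − 552² = 29556.
α = (1920·3714 − 552·12732)/29556 = 2856/821; β = (90·12732 − 552·1920)/29556 = 2390/821.

β = 2.911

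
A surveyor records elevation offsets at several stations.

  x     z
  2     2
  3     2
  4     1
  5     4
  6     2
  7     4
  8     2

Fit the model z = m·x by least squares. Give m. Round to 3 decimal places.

The normal system AᵀA·[m]ᵀ = Aᵀz is [[203]]·[m]ᵀ = [90]ᵀ.
m = 90/203 = 0.44335.

m = 0.443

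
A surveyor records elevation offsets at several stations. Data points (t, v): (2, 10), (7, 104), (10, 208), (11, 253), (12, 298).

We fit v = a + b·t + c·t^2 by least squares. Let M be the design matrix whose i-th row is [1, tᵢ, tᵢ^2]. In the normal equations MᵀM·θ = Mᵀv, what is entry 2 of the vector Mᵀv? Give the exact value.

Entry 2 ↔ basis t, so (Mᵀv)_{2} = Σᵢ (t)·vᵢ = (2)·(10) + (7)·(104) + (10)·(208) + (11)·(253) + (12)·(298) = 9187.

9187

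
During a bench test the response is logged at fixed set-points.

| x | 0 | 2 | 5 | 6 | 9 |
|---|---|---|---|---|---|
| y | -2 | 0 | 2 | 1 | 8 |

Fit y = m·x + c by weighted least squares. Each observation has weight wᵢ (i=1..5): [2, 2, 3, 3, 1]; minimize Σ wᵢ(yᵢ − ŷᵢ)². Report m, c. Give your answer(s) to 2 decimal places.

With design matrix M, MᵀWM = [[272, 46]; [46, 11]] and MᵀWy = [120, 13]ᵀ.
Eliminating c: 11·(row 1) − 46·(row 2) gives 876·m = 11·120 − 46·13 = 722, so m = 361/438.
Then c = (13 − 46·(361/438))/11 = -496/219.

m = 0.82, c = -2.26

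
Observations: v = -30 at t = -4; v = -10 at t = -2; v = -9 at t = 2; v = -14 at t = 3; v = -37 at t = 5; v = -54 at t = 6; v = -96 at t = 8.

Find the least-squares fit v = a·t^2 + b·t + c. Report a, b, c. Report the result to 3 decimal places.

The normal system MᵀM·[a, b, c]ᵀ = Mᵀv is [[6386, 816, 158]; [816, 158, 18]; [158, 18, 7]]·[a, b, c]ᵀ = [-9695, -1197, -250]ᵀ.
Inverting the 3×3 Gram matrix, [a, b, c]ᵀ = [-789747/514978, 341937/514978, -722810/257489]ᵀ.

a = -1.534, b = 0.664, c = -2.807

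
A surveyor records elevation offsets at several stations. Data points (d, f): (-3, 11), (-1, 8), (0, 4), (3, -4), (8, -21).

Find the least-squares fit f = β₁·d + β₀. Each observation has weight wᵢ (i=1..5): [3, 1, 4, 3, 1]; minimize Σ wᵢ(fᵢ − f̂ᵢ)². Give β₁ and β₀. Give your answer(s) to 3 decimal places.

The normal equations are: 119·β₁ + 7·β₀ = -311;  7·β₁ + 12·β₀ = 24.
(Σwᵢ·d·d = 119, Σwᵢ·d = 7, Σwᵢ·1 = 12, Σwᵢ·d·f = -311, Σwᵢ·f = 24.)
Eliminating β₀: 12·(row 1) − 7·(row 2) gives 1379·β₁ = 12·(-311) − 7·24 = -3900, so β₁ = -3900/1379.
Then β₀ = (24 − 7·(-3900/1379))/12 = 719/197.

β₁ = -2.828, β₀ = 3.650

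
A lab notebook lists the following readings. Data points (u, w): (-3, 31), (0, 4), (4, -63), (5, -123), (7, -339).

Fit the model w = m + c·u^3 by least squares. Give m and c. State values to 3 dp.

Setting ∂/∂m … = 0 gives: 5·m + 505·c = -490;  505·m + 138099·c = -136521.
(Σ1 = 5, Σu^3 = 505, Σu^3·u^3 = 138099, Σw = -490, Σu^3·w = -136521.)
Δ = 5·138099 − 505² = 435470.
m = ((-490)·138099 − 505·(-136521))/435470 = 36417/12442; c = (5·(-136521) − 505·(-490))/435470 = -12433/12442.

m = 2.927, c = -0.999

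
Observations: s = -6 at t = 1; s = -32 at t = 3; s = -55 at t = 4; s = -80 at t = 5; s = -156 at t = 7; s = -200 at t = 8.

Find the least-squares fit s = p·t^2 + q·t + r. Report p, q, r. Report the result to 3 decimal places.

p = -2.959, q = -1.137, r = -1.980

Forming AᵀA = [[7460, 1072, 164]; [1072, 164, 28]; [164, 28, 6]] and Aᵀs = [-23618, -3414, -529]ᵀ gives AᵀA·[p, q, r]ᵀ = Aᵀs.
Solving the 3×3 system (Gaussian elimination) gives p = -577/195, q = -1109/975, r = -99/50.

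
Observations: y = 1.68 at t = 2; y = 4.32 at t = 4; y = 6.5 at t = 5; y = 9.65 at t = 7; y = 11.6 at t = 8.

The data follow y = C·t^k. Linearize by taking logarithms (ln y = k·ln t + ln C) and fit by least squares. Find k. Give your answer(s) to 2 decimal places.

k = 1.40

Let Y = ln y. Fitting Y = k·ln t + ln C by least squares:
Sums: Σln t = 7.7142, Σ(ln t)² = 13.1032, Σln y = 8.5718, Σln t·ln y = 14.9087.
Normal system: [[13.1032, 7.7142]; [7.7142, 5]]·[k, ln C]ᵀ = [14.9087, 8.5718]ᵀ.
Solving (det = 6.0066): k = 1.40152, ln C = -0.44796.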